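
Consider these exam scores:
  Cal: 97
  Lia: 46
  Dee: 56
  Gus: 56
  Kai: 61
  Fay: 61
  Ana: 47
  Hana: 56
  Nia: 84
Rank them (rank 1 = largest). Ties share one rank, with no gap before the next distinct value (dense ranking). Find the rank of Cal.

1

Sorted (descending): 97, 84, 61, 61, 56, 56, 56, 47, 46
The 2 values of 61 share dense rank 3.
The 3 values of 56 share dense rank 4.
Remaining distinct values take the next consecutive integers.
Cal has value 97 → rank 1.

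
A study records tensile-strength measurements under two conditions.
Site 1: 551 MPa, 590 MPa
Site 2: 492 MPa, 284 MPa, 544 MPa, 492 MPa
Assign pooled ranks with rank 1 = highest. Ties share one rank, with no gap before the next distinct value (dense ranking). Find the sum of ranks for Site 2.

Sorted (descending): 590, 551, 544, 492, 492, 284
The 2 values of 492 share dense rank 4.
Remaining distinct values take the next consecutive integers.
Site 2 values → pooled ranks: 492→4, 284→5, 544→3, 492→4
Rank sum = 4 + 5 + 3 + 4 = 16

16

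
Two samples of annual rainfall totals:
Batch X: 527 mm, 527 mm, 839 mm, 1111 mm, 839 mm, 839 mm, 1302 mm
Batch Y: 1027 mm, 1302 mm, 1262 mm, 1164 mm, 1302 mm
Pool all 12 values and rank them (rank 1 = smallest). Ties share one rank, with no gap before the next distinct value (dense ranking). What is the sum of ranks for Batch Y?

28

Sorted (ascending): 527, 527, 839, 839, 839, 1027, 1111, 1164, 1262, 1302, 1302, 1302
The 2 values of 527 share dense rank 1.
The 3 values of 839 share dense rank 2.
The 3 values of 1302 share dense rank 7.
Remaining distinct values take the next consecutive integers.
Batch Y values → pooled ranks: 1027→3, 1302→7, 1262→6, 1164→5, 1302→7
Rank sum = 3 + 7 + 6 + 5 + 7 = 28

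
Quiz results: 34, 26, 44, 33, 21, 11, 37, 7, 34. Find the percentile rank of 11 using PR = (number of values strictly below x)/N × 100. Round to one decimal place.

N = 9.
Strictly below 11: 1. Equal to 11: 1.
PR = 1/9 × 100 = 11.1

11.1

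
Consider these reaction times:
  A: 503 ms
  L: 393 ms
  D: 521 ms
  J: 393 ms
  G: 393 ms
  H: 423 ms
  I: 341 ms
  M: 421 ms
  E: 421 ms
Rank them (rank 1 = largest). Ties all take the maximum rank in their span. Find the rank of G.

Sorted (descending): 521, 503, 423, 421, 421, 393, 393, 393, 341
The 2 values of 421 occupy positions 4–5 → each gets rank 5.
The 3 values of 393 occupy positions 6–8 → each gets rank 8.
G has value 393 ms → rank 8.

8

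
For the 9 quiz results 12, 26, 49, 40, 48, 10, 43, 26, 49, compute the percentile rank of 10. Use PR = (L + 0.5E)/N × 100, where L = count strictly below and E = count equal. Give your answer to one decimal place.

5.6

N = 9.
Strictly below 10: 0. Equal to 10: 1.
PR = (0 + 0.5·1)/9 × 100 = 5.6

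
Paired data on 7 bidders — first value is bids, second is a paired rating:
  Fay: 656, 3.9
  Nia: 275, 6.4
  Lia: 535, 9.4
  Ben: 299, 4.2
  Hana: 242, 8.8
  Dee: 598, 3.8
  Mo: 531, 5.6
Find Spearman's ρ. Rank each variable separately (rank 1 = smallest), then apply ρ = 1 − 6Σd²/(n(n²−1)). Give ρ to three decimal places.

-0.571

Ranks of variable 1: 7, 2, 5, 3, 1, 6, 4
Ranks of variable 2: 2, 5, 7, 3, 6, 1, 4
d = r₁ − r₂: 5, -3, -2, 0, -5, 5, 0
d²: 25, 9, 4, 0, 25, 25, 0; Σd² = 88
ρ = 1 − 6·88/(7·48) = 1 − 528/336 = -0.571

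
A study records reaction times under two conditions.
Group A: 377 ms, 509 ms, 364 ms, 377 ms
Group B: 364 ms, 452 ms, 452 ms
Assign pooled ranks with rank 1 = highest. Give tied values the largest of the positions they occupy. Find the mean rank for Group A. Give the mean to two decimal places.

4.50

Sorted (descending): 509, 452, 452, 377, 377, 364, 364
The 2 values of 452 occupy positions 2–3 → each gets rank 3.
The 2 values of 377 occupy positions 4–5 → each gets rank 5.
The 2 values of 364 occupy positions 6–7 → each gets rank 7.
Group A values → pooled ranks: 377→5, 509→1, 364→7, 377→5
Mean rank = (5 + 1 + 7 + 5) / 4 = 4.50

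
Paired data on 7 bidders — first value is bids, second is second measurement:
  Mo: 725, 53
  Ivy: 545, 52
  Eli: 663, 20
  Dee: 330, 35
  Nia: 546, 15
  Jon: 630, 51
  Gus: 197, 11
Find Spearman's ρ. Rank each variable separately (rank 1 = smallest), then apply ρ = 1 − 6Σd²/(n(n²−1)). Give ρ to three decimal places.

0.536

Ranks of variable 1: 7, 3, 6, 2, 4, 5, 1
Ranks of variable 2: 7, 6, 3, 4, 2, 5, 1
d = r₁ − r₂: 0, -3, 3, -2, 2, 0, 0
d²: 0, 9, 9, 4, 4, 0, 0; Σd² = 26
ρ = 1 − 6·26/(7·48) = 1 − 156/336 = 0.536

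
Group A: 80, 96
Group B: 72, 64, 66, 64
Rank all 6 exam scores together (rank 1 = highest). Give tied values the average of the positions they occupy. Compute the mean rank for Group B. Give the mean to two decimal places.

Sorted (descending): 96, 80, 72, 66, 64, 64
The 2 values of 64 occupy positions 5–6 → average rank (5+6)/2 = 5.5.
Group B values → pooled ranks: 72→3, 64→5.5, 66→4, 64→5.5
Mean rank = (3 + 5.5 + 4 + 5.5) / 4 = 4.50

4.50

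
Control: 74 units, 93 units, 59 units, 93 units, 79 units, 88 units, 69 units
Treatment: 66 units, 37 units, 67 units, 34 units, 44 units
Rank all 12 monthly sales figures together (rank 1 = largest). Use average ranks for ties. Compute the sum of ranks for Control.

30

Sorted (descending): 93, 93, 88, 79, 74, 69, 67, 66, 59, 44, 37, 34
The 2 values of 93 occupy positions 1–2 → average rank (1+2)/2 = 1.5.
Control values → pooled ranks: 74→5, 93→1.5, 59→9, 93→1.5, 79→4, 88→3, 69→6
Rank sum = 5 + 1.5 + 9 + 1.5 + 4 + 3 + 6 = 30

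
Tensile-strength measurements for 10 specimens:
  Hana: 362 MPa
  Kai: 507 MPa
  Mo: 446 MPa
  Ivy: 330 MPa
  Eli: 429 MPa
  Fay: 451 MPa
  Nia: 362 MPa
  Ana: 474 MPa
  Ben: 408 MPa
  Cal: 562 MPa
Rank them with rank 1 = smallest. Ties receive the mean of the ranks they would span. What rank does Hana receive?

2.5

Sorted (ascending): 330, 362, 362, 408, 429, 446, 451, 474, 507, 562
The 2 values of 362 occupy positions 2–3 → average rank (2+3)/2 = 2.5.
Hana has value 362 MPa → rank 2.5.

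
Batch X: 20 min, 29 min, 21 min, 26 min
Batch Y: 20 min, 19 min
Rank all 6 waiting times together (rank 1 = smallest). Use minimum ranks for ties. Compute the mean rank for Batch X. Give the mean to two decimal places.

Sorted (ascending): 19, 20, 20, 21, 26, 29
The 2 values of 20 occupy positions 2–3 → each gets rank 2.
Batch X values → pooled ranks: 20→2, 29→6, 21→4, 26→5
Mean rank = (2 + 6 + 4 + 5) / 4 = 4.25

4.25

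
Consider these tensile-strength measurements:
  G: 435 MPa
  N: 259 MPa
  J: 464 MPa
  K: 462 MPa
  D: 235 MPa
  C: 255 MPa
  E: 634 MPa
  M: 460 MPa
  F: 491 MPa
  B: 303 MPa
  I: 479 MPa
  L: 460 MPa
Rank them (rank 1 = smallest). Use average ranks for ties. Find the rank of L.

6.5

Sorted (ascending): 235, 255, 259, 303, 435, 460, 460, 462, 464, 479, 491, 634
The 2 values of 460 occupy positions 6–7 → average rank (6+7)/2 = 6.5.
L has value 460 MPa → rank 6.5.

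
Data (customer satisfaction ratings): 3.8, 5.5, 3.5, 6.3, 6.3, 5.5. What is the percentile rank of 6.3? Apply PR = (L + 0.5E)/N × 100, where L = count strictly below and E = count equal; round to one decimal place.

83.3

N = 6.
Strictly below 6.3: 4. Equal to 6.3: 2.
PR = (4 + 0.5·2)/6 × 100 = 83.3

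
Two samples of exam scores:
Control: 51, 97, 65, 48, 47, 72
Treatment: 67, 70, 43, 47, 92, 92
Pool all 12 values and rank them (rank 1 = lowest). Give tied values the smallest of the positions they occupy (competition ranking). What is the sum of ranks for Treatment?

38

Sorted (ascending): 43, 47, 47, 48, 51, 65, 67, 70, 72, 92, 92, 97
The 2 values of 47 occupy positions 2–3 → each gets rank 2.
The 2 values of 92 occupy positions 10–11 → each gets rank 10.
Treatment values → pooled ranks: 67→7, 70→8, 43→1, 47→2, 92→10, 92→10
Rank sum = 7 + 8 + 1 + 2 + 10 + 10 = 38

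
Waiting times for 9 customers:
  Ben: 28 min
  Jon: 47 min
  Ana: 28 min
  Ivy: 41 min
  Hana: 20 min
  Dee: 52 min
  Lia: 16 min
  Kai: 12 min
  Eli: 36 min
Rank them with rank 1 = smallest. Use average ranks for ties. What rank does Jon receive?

8

Sorted (ascending): 12, 16, 20, 28, 28, 36, 41, 47, 52
The 2 values of 28 occupy positions 4–5 → average rank (4+5)/2 = 4.5.
Jon has value 47 min → rank 8.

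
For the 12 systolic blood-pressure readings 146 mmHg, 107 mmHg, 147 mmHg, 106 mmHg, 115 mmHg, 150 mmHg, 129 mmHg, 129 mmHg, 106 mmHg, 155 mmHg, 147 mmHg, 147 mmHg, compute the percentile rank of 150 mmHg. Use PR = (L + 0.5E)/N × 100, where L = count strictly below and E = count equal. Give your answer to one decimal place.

N = 12.
Strictly below 150: 10. Equal to 150: 1.
PR = (10 + 0.5·1)/12 × 100 = 87.5

87.5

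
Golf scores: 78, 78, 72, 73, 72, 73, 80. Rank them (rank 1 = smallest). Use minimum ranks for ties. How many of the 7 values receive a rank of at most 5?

Sorted (ascending): 72, 72, 73, 73, 78, 78, 80
The 2 values of 72 occupy positions 1–2 → each gets rank 1.
The 2 values of 73 occupy positions 3–4 → each gets rank 3.
The 2 values of 78 occupy positions 5–6 → each gets rank 5.
Ranks ≤ 5: {1, 1, 3, 3, 5, 5} → 6 values.

6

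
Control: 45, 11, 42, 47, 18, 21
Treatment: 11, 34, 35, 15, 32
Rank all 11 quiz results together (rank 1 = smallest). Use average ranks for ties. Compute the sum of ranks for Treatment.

Sorted (ascending): 11, 11, 15, 18, 21, 32, 34, 35, 42, 45, 47
The 2 values of 11 occupy positions 1–2 → average rank (1+2)/2 = 1.5.
Treatment values → pooled ranks: 11→1.5, 34→7, 35→8, 15→3, 32→6
Rank sum = 1.5 + 7 + 8 + 3 + 6 = 25.5

25.5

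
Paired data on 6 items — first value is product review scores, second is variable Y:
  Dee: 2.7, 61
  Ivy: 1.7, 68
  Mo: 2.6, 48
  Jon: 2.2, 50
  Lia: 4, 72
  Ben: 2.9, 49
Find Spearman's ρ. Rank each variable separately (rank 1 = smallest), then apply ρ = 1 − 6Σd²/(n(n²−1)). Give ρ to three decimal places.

0.143

Ranks of variable 1: 4, 1, 3, 2, 6, 5
Ranks of variable 2: 4, 5, 1, 3, 6, 2
d = r₁ − r₂: 0, -4, 2, -1, 0, 3
d²: 0, 16, 4, 1, 0, 9; Σd² = 30
ρ = 1 − 6·30/(6·35) = 1 − 180/210 = 0.143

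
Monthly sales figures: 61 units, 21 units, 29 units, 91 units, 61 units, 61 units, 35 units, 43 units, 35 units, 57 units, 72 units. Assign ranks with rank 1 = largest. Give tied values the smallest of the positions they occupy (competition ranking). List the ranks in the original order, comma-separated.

3, 11, 10, 1, 3, 3, 8, 7, 8, 6, 2

Sorted (descending): 91, 72, 61, 61, 61, 57, 43, 35, 35, 29, 21
The 3 values of 61 occupy positions 3–5 → each gets rank 3.
The 2 values of 35 occupy positions 8–9 → each gets rank 8.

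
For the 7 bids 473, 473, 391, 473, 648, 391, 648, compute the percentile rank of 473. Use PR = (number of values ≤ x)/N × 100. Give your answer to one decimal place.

N = 7.
Strictly below 473: 2. Equal to 473: 3.
PR = 5/7 × 100 = 71.4

71.4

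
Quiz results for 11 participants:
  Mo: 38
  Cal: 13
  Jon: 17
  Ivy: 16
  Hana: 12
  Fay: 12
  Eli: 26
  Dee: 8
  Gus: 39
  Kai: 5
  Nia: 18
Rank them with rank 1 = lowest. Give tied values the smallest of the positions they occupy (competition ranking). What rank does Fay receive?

Sorted (ascending): 5, 8, 12, 12, 13, 16, 17, 18, 26, 38, 39
The 2 values of 12 occupy positions 3–4 → each gets rank 3.
Fay has value 12 → rank 3.

3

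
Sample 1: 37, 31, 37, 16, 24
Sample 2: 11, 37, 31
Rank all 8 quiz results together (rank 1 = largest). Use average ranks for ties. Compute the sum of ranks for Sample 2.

Sorted (descending): 37, 37, 37, 31, 31, 24, 16, 11
The 3 values of 37 occupy positions 1–3 → average rank 2.
The 2 values of 31 occupy positions 4–5 → average rank (4+5)/2 = 4.5.
Sample 2 values → pooled ranks: 11→8, 37→2, 31→4.5
Rank sum = 8 + 2 + 4.5 = 14.5

14.5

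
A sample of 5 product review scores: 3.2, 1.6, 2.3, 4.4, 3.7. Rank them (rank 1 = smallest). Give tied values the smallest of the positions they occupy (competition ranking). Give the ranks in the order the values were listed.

3, 1, 2, 5, 4

Sorted (ascending): 1.6, 2.3, 3.2, 3.7, 4.4
No ties — each value takes its position as its rank.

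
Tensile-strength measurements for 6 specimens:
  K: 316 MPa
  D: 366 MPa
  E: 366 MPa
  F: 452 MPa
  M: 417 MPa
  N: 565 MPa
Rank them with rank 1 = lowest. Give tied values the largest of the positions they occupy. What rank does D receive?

3

Sorted (ascending): 316, 366, 366, 417, 452, 565
The 2 values of 366 occupy positions 2–3 → each gets rank 3.
D has value 366 MPa → rank 3.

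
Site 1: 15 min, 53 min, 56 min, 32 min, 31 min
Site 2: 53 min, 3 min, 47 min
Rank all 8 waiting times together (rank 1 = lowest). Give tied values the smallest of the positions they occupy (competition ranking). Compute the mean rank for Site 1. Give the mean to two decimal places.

Sorted (ascending): 3, 15, 31, 32, 47, 53, 53, 56
The 2 values of 53 occupy positions 6–7 → each gets rank 6.
Site 1 values → pooled ranks: 15→2, 53→6, 56→8, 32→4, 31→3
Mean rank = (2 + 6 + 8 + 4 + 3) / 5 = 4.60

4.60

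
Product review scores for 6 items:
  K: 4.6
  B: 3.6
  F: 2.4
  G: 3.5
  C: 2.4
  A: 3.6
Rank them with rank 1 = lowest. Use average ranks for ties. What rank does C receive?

Sorted (ascending): 2.4, 2.4, 3.5, 3.6, 3.6, 4.6
The 2 values of 2.4 occupy positions 1–2 → average rank (1+2)/2 = 1.5.
The 2 values of 3.6 occupy positions 4–5 → average rank (4+5)/2 = 4.5.
C has value 2.4 → rank 1.5.

1.5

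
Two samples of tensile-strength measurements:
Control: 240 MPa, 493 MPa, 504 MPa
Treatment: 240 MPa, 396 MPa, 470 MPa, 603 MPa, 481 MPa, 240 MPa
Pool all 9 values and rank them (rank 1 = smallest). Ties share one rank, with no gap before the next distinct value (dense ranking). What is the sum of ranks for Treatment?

Sorted (ascending): 240, 240, 240, 396, 470, 481, 493, 504, 603
The 3 values of 240 share dense rank 1.
Remaining distinct values take the next consecutive integers.
Treatment values → pooled ranks: 240→1, 396→2, 470→3, 603→7, 481→4, 240→1
Rank sum = 1 + 2 + 3 + 7 + 4 + 1 = 18

18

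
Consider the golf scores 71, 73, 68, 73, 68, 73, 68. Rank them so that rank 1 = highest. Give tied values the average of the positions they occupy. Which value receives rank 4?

71

Sorted (descending): 73, 73, 73, 71, 68, 68, 68
The 3 values of 73 occupy positions 1–3 → average rank 2.
The 3 values of 68 occupy positions 5–7 → average rank 6.
Rank 4 → value 71.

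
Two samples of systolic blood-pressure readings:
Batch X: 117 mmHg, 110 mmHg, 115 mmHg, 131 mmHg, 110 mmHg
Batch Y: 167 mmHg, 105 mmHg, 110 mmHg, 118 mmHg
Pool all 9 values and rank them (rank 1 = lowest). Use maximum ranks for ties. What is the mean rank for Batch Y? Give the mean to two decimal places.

5.25

Sorted (ascending): 105, 110, 110, 110, 115, 117, 118, 131, 167
The 3 values of 110 occupy positions 2–4 → each gets rank 4.
Batch Y values → pooled ranks: 167→9, 105→1, 110→4, 118→7
Mean rank = (9 + 1 + 4 + 7) / 4 = 5.25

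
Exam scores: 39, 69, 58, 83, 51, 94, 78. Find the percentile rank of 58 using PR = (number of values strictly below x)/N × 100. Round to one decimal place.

28.6

N = 7.
Strictly below 58: 2. Equal to 58: 1.
PR = 2/7 × 100 = 28.6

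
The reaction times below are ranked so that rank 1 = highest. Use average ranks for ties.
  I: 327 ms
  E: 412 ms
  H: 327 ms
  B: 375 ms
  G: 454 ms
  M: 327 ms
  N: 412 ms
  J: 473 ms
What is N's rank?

Sorted (descending): 473, 454, 412, 412, 375, 327, 327, 327
The 2 values of 412 occupy positions 3–4 → average rank (3+4)/2 = 3.5.
The 3 values of 327 occupy positions 6–8 → average rank 7.
N has value 412 ms → rank 3.5.

3.5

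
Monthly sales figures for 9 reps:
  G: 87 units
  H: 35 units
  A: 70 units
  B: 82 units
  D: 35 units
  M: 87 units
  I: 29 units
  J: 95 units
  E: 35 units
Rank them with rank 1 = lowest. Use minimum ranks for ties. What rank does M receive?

7

Sorted (ascending): 29, 35, 35, 35, 70, 82, 87, 87, 95
The 3 values of 35 occupy positions 2–4 → each gets rank 2.
The 2 values of 87 occupy positions 7–8 → each gets rank 7.
M has value 87 units → rank 7.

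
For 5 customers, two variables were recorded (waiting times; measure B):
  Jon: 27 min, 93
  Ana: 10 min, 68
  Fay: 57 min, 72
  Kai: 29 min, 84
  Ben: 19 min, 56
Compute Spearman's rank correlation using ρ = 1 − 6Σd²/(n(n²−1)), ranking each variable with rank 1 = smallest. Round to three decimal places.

0.500

Ranks of variable 1: 3, 1, 5, 4, 2
Ranks of variable 2: 5, 2, 3, 4, 1
d = r₁ − r₂: -2, -1, 2, 0, 1
d²: 4, 1, 4, 0, 1; Σd² = 10
ρ = 1 − 6·10/(5·24) = 1 − 60/120 = 0.500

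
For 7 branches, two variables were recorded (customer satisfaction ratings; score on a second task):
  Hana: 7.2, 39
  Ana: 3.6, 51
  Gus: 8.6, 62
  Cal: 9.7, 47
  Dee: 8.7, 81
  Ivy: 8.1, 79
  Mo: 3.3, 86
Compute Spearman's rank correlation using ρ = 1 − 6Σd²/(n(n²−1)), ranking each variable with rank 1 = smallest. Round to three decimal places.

Ranks of variable 1: 3, 2, 5, 7, 6, 4, 1
Ranks of variable 2: 1, 3, 4, 2, 6, 5, 7
d = r₁ − r₂: 2, -1, 1, 5, 0, -1, -6
d²: 4, 1, 1, 25, 0, 1, 36; Σd² = 68
ρ = 1 − 6·68/(7·48) = 1 − 408/336 = -0.214

-0.214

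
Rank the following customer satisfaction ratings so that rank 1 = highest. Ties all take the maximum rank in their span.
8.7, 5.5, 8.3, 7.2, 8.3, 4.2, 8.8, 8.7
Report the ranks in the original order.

Sorted (descending): 8.8, 8.7, 8.7, 8.3, 8.3, 7.2, 5.5, 4.2
The 2 values of 8.7 occupy positions 2–3 → each gets rank 3.
The 2 values of 8.3 occupy positions 4–5 → each gets rank 5.

3, 7, 5, 6, 5, 8, 1, 3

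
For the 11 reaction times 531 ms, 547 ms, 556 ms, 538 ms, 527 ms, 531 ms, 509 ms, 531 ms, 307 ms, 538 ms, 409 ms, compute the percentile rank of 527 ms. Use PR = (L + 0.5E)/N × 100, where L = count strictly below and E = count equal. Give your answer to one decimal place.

N = 11.
Strictly below 527: 3. Equal to 527: 1.
PR = (3 + 0.5·1)/11 × 100 = 31.8

31.8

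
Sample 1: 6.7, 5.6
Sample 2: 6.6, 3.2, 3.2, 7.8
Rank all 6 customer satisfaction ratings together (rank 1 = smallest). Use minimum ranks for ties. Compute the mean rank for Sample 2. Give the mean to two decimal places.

Sorted (ascending): 3.2, 3.2, 5.6, 6.6, 6.7, 7.8
The 2 values of 3.2 occupy positions 1–2 → each gets rank 1.
Sample 2 values → pooled ranks: 6.6→4, 3.2→1, 3.2→1, 7.8→6
Mean rank = (4 + 1 + 1 + 6) / 4 = 3.00

3.00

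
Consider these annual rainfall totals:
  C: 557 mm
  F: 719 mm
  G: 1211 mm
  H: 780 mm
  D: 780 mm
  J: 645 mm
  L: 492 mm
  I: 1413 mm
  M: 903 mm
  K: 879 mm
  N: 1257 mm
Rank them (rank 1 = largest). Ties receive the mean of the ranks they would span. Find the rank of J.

Sorted (descending): 1413, 1257, 1211, 903, 879, 780, 780, 719, 645, 557, 492
The 2 values of 780 occupy positions 6–7 → average rank (6+7)/2 = 6.5.
J has value 645 mm → rank 9.

9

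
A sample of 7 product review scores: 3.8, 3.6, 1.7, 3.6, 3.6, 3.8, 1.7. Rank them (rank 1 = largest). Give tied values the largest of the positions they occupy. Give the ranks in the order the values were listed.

Sorted (descending): 3.8, 3.8, 3.6, 3.6, 3.6, 1.7, 1.7
The 2 values of 3.8 occupy positions 1–2 → each gets rank 2.
The 3 values of 3.6 occupy positions 3–5 → each gets rank 5.
The 2 values of 1.7 occupy positions 6–7 → each gets rank 7.

2, 5, 7, 5, 5, 2, 7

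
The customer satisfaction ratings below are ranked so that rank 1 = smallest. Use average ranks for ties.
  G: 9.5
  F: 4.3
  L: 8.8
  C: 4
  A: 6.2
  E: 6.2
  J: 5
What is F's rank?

2

Sorted (ascending): 4, 4.3, 5, 6.2, 6.2, 8.8, 9.5
The 2 values of 6.2 occupy positions 4–5 → average rank (4+5)/2 = 4.5.
F has value 4.3 → rank 2.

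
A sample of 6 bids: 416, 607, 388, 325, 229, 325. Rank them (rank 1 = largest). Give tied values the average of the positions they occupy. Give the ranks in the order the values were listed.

Sorted (descending): 607, 416, 388, 325, 325, 229
The 2 values of 325 occupy positions 4–5 → average rank (4+5)/2 = 4.5.

2, 1, 3, 4.5, 6, 4.5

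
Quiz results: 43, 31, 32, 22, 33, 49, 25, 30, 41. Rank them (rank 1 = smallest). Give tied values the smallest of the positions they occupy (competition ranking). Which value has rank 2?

25

Sorted (ascending): 22, 25, 30, 31, 32, 33, 41, 43, 49
No ties — each value takes its position as its rank.
Rank 2 → value 25.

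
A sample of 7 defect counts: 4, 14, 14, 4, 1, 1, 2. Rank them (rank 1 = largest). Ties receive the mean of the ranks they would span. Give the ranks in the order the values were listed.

3.5, 1.5, 1.5, 3.5, 6.5, 6.5, 5

Sorted (descending): 14, 14, 4, 4, 2, 1, 1
The 2 values of 14 occupy positions 1–2 → average rank (1+2)/2 = 1.5.
The 2 values of 4 occupy positions 3–4 → average rank (3+4)/2 = 3.5.
The 2 values of 1 occupy positions 6–7 → average rank (6+7)/2 = 6.5.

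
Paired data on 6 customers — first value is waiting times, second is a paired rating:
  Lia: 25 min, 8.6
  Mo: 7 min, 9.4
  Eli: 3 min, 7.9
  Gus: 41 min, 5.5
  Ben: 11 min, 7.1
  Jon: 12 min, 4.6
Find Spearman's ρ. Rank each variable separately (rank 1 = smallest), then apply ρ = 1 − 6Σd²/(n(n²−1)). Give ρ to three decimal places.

Ranks of variable 1: 5, 2, 1, 6, 3, 4
Ranks of variable 2: 5, 6, 4, 2, 3, 1
d = r₁ − r₂: 0, -4, -3, 4, 0, 3
d²: 0, 16, 9, 16, 0, 9; Σd² = 50
ρ = 1 − 6·50/(6·35) = 1 − 300/210 = -0.429

-0.429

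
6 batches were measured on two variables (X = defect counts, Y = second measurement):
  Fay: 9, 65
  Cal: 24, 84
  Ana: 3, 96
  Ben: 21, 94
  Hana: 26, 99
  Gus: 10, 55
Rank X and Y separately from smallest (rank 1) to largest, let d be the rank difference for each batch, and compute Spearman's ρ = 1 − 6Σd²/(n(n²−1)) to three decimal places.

0.314

Ranks of variable 1: 2, 5, 1, 4, 6, 3
Ranks of variable 2: 2, 3, 5, 4, 6, 1
d = r₁ − r₂: 0, 2, -4, 0, 0, 2
d²: 0, 4, 16, 0, 0, 4; Σd² = 24
ρ = 1 − 6·24/(6·35) = 1 − 144/210 = 0.314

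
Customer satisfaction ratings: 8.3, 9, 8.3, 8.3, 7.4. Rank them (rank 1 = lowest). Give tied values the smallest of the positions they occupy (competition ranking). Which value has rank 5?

Sorted (ascending): 7.4, 8.3, 8.3, 8.3, 9
The 3 values of 8.3 occupy positions 2–4 → each gets rank 2.
Rank 5 → value 9.

9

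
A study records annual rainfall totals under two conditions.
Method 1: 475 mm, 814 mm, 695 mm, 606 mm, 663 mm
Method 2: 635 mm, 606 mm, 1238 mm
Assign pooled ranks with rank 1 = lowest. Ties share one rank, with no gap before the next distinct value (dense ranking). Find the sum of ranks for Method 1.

Sorted (ascending): 475, 606, 606, 635, 663, 695, 814, 1238
The 2 values of 606 share dense rank 2.
Remaining distinct values take the next consecutive integers.
Method 1 values → pooled ranks: 475→1, 814→6, 695→5, 606→2, 663→4
Rank sum = 1 + 6 + 5 + 2 + 4 = 18

18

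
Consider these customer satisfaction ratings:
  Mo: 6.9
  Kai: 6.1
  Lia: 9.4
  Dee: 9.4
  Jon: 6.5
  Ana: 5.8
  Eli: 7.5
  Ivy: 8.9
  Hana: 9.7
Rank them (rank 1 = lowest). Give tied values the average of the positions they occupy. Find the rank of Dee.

Sorted (ascending): 5.8, 6.1, 6.5, 6.9, 7.5, 8.9, 9.4, 9.4, 9.7
The 2 values of 9.4 occupy positions 7–8 → average rank (7+8)/2 = 7.5.
Dee has value 9.4 → rank 7.5.

7.5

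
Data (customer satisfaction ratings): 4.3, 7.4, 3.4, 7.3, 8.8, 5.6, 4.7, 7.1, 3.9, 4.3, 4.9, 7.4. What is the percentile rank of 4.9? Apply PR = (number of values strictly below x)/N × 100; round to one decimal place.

41.7

N = 12.
Strictly below 4.9: 5. Equal to 4.9: 1.
PR = 5/12 × 100 = 41.7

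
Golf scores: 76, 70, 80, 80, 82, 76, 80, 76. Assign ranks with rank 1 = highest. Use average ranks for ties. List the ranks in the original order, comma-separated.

6, 8, 3, 3, 1, 6, 3, 6

Sorted (descending): 82, 80, 80, 80, 76, 76, 76, 70
The 3 values of 80 occupy positions 2–4 → average rank 3.
The 3 values of 76 occupy positions 5–7 → average rank 6.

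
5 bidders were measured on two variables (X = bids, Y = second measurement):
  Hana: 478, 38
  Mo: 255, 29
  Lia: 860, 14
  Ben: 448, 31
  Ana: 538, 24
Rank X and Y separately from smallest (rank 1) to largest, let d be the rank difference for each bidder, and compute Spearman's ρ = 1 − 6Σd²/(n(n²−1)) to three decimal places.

Ranks of variable 1: 3, 1, 5, 2, 4
Ranks of variable 2: 5, 3, 1, 4, 2
d = r₁ − r₂: -2, -2, 4, -2, 2
d²: 4, 4, 16, 4, 4; Σd² = 32
ρ = 1 − 6·32/(5·24) = 1 − 192/120 = -0.600

-0.600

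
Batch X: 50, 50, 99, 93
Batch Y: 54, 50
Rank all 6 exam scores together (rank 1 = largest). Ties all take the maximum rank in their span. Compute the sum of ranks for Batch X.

Sorted (descending): 99, 93, 54, 50, 50, 50
The 3 values of 50 occupy positions 4–6 → each gets rank 6.
Batch X values → pooled ranks: 50→6, 50→6, 99→1, 93→2
Rank sum = 6 + 6 + 1 + 2 = 15

15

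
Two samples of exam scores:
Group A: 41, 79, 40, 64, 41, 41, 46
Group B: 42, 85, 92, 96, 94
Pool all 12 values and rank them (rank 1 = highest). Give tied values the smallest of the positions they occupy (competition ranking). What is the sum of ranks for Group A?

Sorted (descending): 96, 94, 92, 85, 79, 64, 46, 42, 41, 41, 41, 40
The 3 values of 41 occupy positions 9–11 → each gets rank 9.
Group A values → pooled ranks: 41→9, 79→5, 40→12, 64→6, 41→9, 41→9, 46→7
Rank sum = 9 + 5 + 12 + 6 + 9 + 9 + 7 = 57

57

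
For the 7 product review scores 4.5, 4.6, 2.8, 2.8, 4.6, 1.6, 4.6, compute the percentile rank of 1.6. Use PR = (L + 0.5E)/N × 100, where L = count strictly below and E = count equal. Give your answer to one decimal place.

N = 7.
Strictly below 1.6: 0. Equal to 1.6: 1.
PR = (0 + 0.5·1)/7 × 100 = 7.1

7.1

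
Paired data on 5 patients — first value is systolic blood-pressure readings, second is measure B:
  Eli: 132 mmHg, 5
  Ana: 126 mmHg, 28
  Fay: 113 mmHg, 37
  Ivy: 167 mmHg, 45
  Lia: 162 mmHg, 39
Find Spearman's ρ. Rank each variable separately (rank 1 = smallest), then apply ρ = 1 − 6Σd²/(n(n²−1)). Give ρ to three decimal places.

Ranks of variable 1: 3, 2, 1, 5, 4
Ranks of variable 2: 1, 2, 3, 5, 4
d = r₁ − r₂: 2, 0, -2, 0, 0
d²: 4, 0, 4, 0, 0; Σd² = 8
ρ = 1 − 6·8/(5·24) = 1 − 48/120 = 0.600

0.600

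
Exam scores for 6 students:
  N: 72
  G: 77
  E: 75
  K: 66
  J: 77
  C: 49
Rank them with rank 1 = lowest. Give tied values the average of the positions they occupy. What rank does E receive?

4

Sorted (ascending): 49, 66, 72, 75, 77, 77
The 2 values of 77 occupy positions 5–6 → average rank (5+6)/2 = 5.5.
E has value 75 → rank 4.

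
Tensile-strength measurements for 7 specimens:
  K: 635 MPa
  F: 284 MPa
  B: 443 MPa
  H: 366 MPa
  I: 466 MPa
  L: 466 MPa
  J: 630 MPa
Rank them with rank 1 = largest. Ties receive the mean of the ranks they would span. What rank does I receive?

3.5

Sorted (descending): 635, 630, 466, 466, 443, 366, 284
The 2 values of 466 occupy positions 3–4 → average rank (3+4)/2 = 3.5.
I has value 466 MPa → rank 3.5.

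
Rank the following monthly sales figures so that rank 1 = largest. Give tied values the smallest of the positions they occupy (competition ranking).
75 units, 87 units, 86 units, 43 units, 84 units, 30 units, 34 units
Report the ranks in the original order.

4, 1, 2, 5, 3, 7, 6

Sorted (descending): 87, 86, 84, 75, 43, 34, 30
No ties — each value takes its position as its rank.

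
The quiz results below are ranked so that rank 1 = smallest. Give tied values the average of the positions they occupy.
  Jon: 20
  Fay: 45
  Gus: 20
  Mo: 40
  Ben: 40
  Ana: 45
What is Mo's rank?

3.5

Sorted (ascending): 20, 20, 40, 40, 45, 45
The 2 values of 20 occupy positions 1–2 → average rank (1+2)/2 = 1.5.
The 2 values of 40 occupy positions 3–4 → average rank (3+4)/2 = 3.5.
The 2 values of 45 occupy positions 5–6 → average rank (5+6)/2 = 5.5.
Mo has value 40 → rank 3.5.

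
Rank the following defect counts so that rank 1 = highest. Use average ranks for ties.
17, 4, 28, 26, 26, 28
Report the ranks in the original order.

Sorted (descending): 28, 28, 26, 26, 17, 4
The 2 values of 28 occupy positions 1–2 → average rank (1+2)/2 = 1.5.
The 2 values of 26 occupy positions 3–4 → average rank (3+4)/2 = 3.5.

5, 6, 1.5, 3.5, 3.5, 1.5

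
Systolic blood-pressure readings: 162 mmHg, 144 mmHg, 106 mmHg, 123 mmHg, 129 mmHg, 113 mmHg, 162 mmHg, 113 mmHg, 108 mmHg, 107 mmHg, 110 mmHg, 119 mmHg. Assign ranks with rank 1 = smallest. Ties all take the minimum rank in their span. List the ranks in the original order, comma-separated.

11, 10, 1, 8, 9, 5, 11, 5, 3, 2, 4, 7

Sorted (ascending): 106, 107, 108, 110, 113, 113, 119, 123, 129, 144, 162, 162
The 2 values of 113 occupy positions 5–6 → each gets rank 5.
The 2 values of 162 occupy positions 11–12 → each gets rank 11.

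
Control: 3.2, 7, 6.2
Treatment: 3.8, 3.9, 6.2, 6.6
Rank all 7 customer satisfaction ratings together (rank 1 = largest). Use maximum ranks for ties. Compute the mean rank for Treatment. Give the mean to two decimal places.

Sorted (descending): 7, 6.6, 6.2, 6.2, 3.9, 3.8, 3.2
The 2 values of 6.2 occupy positions 3–4 → each gets rank 4.
Treatment values → pooled ranks: 3.8→6, 3.9→5, 6.2→4, 6.6→2
Mean rank = (6 + 5 + 4 + 2) / 4 = 4.25

4.25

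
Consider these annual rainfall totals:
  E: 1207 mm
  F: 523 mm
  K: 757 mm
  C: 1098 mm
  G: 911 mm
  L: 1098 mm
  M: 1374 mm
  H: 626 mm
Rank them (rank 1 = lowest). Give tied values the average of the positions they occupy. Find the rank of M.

8

Sorted (ascending): 523, 626, 757, 911, 1098, 1098, 1207, 1374
The 2 values of 1098 occupy positions 5–6 → average rank (5+6)/2 = 5.5.
M has value 1374 mm → rank 8.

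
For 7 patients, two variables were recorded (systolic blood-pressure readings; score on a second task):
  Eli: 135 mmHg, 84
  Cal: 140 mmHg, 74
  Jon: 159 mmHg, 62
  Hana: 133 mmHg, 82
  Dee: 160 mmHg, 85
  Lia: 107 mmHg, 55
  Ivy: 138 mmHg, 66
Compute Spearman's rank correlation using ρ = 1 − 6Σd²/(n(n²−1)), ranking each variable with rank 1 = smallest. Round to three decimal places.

Ranks of variable 1: 3, 5, 6, 2, 7, 1, 4
Ranks of variable 2: 6, 4, 2, 5, 7, 1, 3
d = r₁ − r₂: -3, 1, 4, -3, 0, 0, 1
d²: 9, 1, 16, 9, 0, 0, 1; Σd² = 36
ρ = 1 − 6·36/(7·48) = 1 − 216/336 = 0.357

0.357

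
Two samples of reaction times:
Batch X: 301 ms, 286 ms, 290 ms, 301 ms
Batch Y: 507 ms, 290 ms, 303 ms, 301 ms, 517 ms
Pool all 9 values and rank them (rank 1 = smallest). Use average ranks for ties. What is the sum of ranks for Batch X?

13.5

Sorted (ascending): 286, 290, 290, 301, 301, 301, 303, 507, 517
The 2 values of 290 occupy positions 2–3 → average rank (2+3)/2 = 2.5.
The 3 values of 301 occupy positions 4–6 → average rank 5.
Batch X values → pooled ranks: 301→5, 286→1, 290→2.5, 301→5
Rank sum = 5 + 1 + 2.5 + 5 = 13.5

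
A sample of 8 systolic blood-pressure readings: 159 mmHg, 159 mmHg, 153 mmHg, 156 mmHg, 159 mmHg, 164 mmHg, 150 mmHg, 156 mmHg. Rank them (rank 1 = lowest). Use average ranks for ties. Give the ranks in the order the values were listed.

6, 6, 2, 3.5, 6, 8, 1, 3.5

Sorted (ascending): 150, 153, 156, 156, 159, 159, 159, 164
The 2 values of 156 occupy positions 3–4 → average rank (3+4)/2 = 3.5.
The 3 values of 159 occupy positions 5–7 → average rank 6.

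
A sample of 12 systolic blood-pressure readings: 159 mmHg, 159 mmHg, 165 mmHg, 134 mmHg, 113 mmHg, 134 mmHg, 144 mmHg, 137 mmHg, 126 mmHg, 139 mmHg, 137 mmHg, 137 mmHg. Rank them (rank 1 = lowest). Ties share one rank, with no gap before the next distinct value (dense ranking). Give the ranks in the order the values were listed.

7, 7, 8, 3, 1, 3, 6, 4, 2, 5, 4, 4

Sorted (ascending): 113, 126, 134, 134, 137, 137, 137, 139, 144, 159, 159, 165
The 2 values of 134 share dense rank 3.
The 3 values of 137 share dense rank 4.
The 2 values of 159 share dense rank 7.
Remaining distinct values take the next consecutive integers.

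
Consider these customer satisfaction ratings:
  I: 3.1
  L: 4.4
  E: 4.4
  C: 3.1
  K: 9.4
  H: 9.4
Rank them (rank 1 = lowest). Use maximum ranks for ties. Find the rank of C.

Sorted (ascending): 3.1, 3.1, 4.4, 4.4, 9.4, 9.4
The 2 values of 3.1 occupy positions 1–2 → each gets rank 2.
The 2 values of 4.4 occupy positions 3–4 → each gets rank 4.
The 2 values of 9.4 occupy positions 5–6 → each gets rank 6.
C has value 3.1 → rank 2.

2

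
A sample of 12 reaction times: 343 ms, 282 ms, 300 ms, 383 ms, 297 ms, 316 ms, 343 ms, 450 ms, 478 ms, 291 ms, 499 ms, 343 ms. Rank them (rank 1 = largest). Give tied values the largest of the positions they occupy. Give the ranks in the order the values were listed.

Sorted (descending): 499, 478, 450, 383, 343, 343, 343, 316, 300, 297, 291, 282
The 3 values of 343 occupy positions 5–7 → each gets rank 7.

7, 12, 9, 4, 10, 8, 7, 3, 2, 11, 1, 7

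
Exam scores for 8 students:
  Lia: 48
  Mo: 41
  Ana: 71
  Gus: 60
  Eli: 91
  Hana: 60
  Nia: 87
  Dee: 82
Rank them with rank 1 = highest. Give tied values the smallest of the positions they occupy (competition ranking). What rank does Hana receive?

Sorted (descending): 91, 87, 82, 71, 60, 60, 48, 41
The 2 values of 60 occupy positions 5–6 → each gets rank 5.
Hana has value 60 → rank 5.

5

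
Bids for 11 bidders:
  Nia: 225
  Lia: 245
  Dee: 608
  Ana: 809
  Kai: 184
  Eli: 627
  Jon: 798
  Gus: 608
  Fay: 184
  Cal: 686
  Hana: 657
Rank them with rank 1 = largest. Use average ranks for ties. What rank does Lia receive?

8

Sorted (descending): 809, 798, 686, 657, 627, 608, 608, 245, 225, 184, 184
The 2 values of 608 occupy positions 6–7 → average rank (6+7)/2 = 6.5.
The 2 values of 184 occupy positions 10–11 → average rank (10+11)/2 = 10.5.
Lia has value 245 → rank 8.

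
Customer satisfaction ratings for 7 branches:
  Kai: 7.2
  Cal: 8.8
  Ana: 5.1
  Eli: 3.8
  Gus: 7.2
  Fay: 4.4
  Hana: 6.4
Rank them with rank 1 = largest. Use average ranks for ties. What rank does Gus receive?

2.5

Sorted (descending): 8.8, 7.2, 7.2, 6.4, 5.1, 4.4, 3.8
The 2 values of 7.2 occupy positions 2–3 → average rank (2+3)/2 = 2.5.
Gus has value 7.2 → rank 2.5.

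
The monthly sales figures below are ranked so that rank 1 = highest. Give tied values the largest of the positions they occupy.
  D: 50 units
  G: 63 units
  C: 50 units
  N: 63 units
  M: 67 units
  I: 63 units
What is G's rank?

Sorted (descending): 67, 63, 63, 63, 50, 50
The 3 values of 63 occupy positions 2–4 → each gets rank 4.
The 2 values of 50 occupy positions 5–6 → each gets rank 6.
G has value 63 units → rank 4.

4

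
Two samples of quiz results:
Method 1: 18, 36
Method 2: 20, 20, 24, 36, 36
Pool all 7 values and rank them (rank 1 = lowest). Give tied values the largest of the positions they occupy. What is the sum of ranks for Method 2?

Sorted (ascending): 18, 20, 20, 24, 36, 36, 36
The 2 values of 20 occupy positions 2–3 → each gets rank 3.
The 3 values of 36 occupy positions 5–7 → each gets rank 7.
Method 2 values → pooled ranks: 20→3, 20→3, 24→4, 36→7, 36→7
Rank sum = 3 + 3 + 4 + 7 + 7 = 24

24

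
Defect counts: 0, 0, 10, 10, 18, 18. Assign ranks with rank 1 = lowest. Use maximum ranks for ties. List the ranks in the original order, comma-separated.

2, 2, 4, 4, 6, 6

Sorted (ascending): 0, 0, 10, 10, 18, 18
The 2 values of 0 occupy positions 1–2 → each gets rank 2.
The 2 values of 10 occupy positions 3–4 → each gets rank 4.
The 2 values of 18 occupy positions 5–6 → each gets rank 6.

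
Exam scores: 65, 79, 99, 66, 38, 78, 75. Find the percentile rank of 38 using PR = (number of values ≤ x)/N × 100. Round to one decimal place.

N = 7.
Strictly below 38: 0. Equal to 38: 1.
PR = 1/7 × 100 = 14.3

14.3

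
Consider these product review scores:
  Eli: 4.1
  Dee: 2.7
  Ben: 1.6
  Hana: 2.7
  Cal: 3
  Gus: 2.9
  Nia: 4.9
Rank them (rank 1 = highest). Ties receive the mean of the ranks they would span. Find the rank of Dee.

5.5

Sorted (descending): 4.9, 4.1, 3, 2.9, 2.7, 2.7, 1.6
The 2 values of 2.7 occupy positions 5–6 → average rank (5+6)/2 = 5.5.
Dee has value 2.7 → rank 5.5.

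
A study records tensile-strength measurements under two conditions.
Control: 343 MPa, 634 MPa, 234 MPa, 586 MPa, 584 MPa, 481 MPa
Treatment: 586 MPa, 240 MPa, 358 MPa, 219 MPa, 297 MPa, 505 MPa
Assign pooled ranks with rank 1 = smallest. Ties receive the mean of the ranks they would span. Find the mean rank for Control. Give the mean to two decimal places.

7.58

Sorted (ascending): 219, 234, 240, 297, 343, 358, 481, 505, 584, 586, 586, 634
The 2 values of 586 occupy positions 10–11 → average rank (10+11)/2 = 10.5.
Control values → pooled ranks: 343→5, 634→12, 234→2, 586→10.5, 584→9, 481→7
Mean rank = (5 + 12 + 2 + 10.5 + 9 + 7) / 6 = 7.58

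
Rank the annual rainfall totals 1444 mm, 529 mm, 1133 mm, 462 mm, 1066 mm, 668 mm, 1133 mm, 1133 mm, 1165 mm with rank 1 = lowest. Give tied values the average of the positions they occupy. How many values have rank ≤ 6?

7

Sorted (ascending): 462, 529, 668, 1066, 1133, 1133, 1133, 1165, 1444
The 3 values of 1133 occupy positions 5–7 → average rank 6.
Ranks ≤ 6: {1, 2, 3, 4, 6, 6, 6} → 7 values.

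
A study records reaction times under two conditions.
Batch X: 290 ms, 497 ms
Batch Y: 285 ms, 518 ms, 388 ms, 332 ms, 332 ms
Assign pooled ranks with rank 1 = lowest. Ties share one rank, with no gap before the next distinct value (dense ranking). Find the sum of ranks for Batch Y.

Sorted (ascending): 285, 290, 332, 332, 388, 497, 518
The 2 values of 332 share dense rank 3.
Remaining distinct values take the next consecutive integers.
Batch Y values → pooled ranks: 285→1, 518→6, 388→4, 332→3, 332→3
Rank sum = 1 + 6 + 4 + 3 + 3 = 17

17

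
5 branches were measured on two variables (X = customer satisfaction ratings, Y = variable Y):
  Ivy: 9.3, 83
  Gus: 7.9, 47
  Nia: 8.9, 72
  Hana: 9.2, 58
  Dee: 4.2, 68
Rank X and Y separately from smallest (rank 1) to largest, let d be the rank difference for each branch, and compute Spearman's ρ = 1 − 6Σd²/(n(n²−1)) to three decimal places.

0.500

Ranks of variable 1: 5, 2, 3, 4, 1
Ranks of variable 2: 5, 1, 4, 2, 3
d = r₁ − r₂: 0, 1, -1, 2, -2
d²: 0, 1, 1, 4, 4; Σd² = 10
ρ = 1 − 6·10/(5·24) = 1 − 60/120 = 0.500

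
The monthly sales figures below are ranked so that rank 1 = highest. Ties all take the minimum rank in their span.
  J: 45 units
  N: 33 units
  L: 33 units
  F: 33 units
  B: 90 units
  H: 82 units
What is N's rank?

4

Sorted (descending): 90, 82, 45, 33, 33, 33
The 3 values of 33 occupy positions 4–6 → each gets rank 4.
N has value 33 units → rank 4.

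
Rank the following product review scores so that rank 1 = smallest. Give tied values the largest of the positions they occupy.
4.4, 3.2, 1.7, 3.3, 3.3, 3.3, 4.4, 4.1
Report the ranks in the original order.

Sorted (ascending): 1.7, 3.2, 3.3, 3.3, 3.3, 4.1, 4.4, 4.4
The 3 values of 3.3 occupy positions 3–5 → each gets rank 5.
The 2 values of 4.4 occupy positions 7–8 → each gets rank 8.

8, 2, 1, 5, 5, 5, 8, 6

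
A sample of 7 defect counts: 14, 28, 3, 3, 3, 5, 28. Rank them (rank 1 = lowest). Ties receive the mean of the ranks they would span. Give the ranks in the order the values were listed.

Sorted (ascending): 3, 3, 3, 5, 14, 28, 28
The 3 values of 3 occupy positions 1–3 → average rank 2.
The 2 values of 28 occupy positions 6–7 → average rank (6+7)/2 = 6.5.

5, 6.5, 2, 2, 2, 4, 6.5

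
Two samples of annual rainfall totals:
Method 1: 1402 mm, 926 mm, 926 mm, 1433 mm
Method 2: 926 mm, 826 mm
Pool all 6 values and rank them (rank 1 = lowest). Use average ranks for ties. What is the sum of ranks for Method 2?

Sorted (ascending): 826, 926, 926, 926, 1402, 1433
The 3 values of 926 occupy positions 2–4 → average rank 3.
Method 2 values → pooled ranks: 926→3, 826→1
Rank sum = 3 + 1 = 4

4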